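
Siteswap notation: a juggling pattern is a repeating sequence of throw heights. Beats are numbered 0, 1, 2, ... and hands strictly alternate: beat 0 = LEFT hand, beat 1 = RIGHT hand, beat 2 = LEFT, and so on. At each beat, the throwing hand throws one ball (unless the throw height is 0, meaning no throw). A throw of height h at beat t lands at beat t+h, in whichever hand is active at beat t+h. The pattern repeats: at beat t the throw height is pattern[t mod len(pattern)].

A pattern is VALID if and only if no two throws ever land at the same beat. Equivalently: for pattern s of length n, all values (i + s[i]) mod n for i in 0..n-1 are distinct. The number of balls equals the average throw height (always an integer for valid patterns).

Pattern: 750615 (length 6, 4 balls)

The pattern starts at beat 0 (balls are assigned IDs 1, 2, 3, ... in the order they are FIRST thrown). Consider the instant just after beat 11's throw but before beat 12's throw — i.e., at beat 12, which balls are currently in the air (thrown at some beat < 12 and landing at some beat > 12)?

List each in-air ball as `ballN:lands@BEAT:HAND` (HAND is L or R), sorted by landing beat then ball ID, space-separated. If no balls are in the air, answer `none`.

Answer: ball2:lands@13:R ball3:lands@15:R ball4:lands@16:L

Derivation:
Beat 0 (L): throw ball1 h=7 -> lands@7:R; in-air after throw: [b1@7:R]
Beat 1 (R): throw ball2 h=5 -> lands@6:L; in-air after throw: [b2@6:L b1@7:R]
Beat 3 (R): throw ball3 h=6 -> lands@9:R; in-air after throw: [b2@6:L b1@7:R b3@9:R]
Beat 4 (L): throw ball4 h=1 -> lands@5:R; in-air after throw: [b4@5:R b2@6:L b1@7:R b3@9:R]
Beat 5 (R): throw ball4 h=5 -> lands@10:L; in-air after throw: [b2@6:L b1@7:R b3@9:R b4@10:L]
Beat 6 (L): throw ball2 h=7 -> lands@13:R; in-air after throw: [b1@7:R b3@9:R b4@10:L b2@13:R]
Beat 7 (R): throw ball1 h=5 -> lands@12:L; in-air after throw: [b3@9:R b4@10:L b1@12:L b2@13:R]
Beat 9 (R): throw ball3 h=6 -> lands@15:R; in-air after throw: [b4@10:L b1@12:L b2@13:R b3@15:R]
Beat 10 (L): throw ball4 h=1 -> lands@11:R; in-air after throw: [b4@11:R b1@12:L b2@13:R b3@15:R]
Beat 11 (R): throw ball4 h=5 -> lands@16:L; in-air after throw: [b1@12:L b2@13:R b3@15:R b4@16:L]
Beat 12 (L): throw ball1 h=7 -> lands@19:R; in-air after throw: [b2@13:R b3@15:R b4@16:L b1@19:R]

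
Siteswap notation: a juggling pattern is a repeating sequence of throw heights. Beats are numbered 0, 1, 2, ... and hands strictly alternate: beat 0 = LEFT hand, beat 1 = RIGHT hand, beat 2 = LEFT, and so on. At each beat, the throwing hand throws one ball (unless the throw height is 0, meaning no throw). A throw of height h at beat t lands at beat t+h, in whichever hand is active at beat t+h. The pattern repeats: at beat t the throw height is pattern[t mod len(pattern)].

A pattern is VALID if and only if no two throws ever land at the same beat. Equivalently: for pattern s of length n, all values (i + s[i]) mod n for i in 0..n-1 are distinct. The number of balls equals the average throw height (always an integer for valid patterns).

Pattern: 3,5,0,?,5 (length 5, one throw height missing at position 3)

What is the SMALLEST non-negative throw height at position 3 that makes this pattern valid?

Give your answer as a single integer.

i=0: (0 + 3) mod 5 = 3
i=1: (1 + 5) mod 5 = 1
i=2: (2 + 0) mod 5 = 2
i=3: s[i]=? (unknown)
i=4: (4 + 5) mod 5 = 4
Known residues: [1, 2, 3, 4]; need a permutation of 0..4, so missing residue r = 0
Need (3 + s) mod 5 = 0; smallest s = (0 - 3) mod 5 = 2

Answer: 2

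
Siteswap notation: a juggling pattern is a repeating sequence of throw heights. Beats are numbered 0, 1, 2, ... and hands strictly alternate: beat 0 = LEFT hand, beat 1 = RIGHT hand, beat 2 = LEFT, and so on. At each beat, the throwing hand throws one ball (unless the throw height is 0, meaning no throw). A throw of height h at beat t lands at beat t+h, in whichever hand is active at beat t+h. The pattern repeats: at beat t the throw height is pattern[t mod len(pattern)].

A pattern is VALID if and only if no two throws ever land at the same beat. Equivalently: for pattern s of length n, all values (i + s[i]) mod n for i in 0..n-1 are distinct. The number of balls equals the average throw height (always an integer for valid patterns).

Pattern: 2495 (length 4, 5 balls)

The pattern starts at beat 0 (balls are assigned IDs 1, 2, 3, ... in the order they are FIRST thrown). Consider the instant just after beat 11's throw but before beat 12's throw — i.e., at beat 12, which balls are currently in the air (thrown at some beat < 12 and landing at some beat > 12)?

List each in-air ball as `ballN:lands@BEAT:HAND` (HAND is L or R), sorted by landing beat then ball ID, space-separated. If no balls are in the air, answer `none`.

Answer: ball2:lands@13:R ball4:lands@15:R ball1:lands@16:L ball3:lands@19:R

Derivation:
Beat 0 (L): throw ball1 h=2 -> lands@2:L; in-air after throw: [b1@2:L]
Beat 1 (R): throw ball2 h=4 -> lands@5:R; in-air after throw: [b1@2:L b2@5:R]
Beat 2 (L): throw ball1 h=9 -> lands@11:R; in-air after throw: [b2@5:R b1@11:R]
Beat 3 (R): throw ball3 h=5 -> lands@8:L; in-air after throw: [b2@5:R b3@8:L b1@11:R]
Beat 4 (L): throw ball4 h=2 -> lands@6:L; in-air after throw: [b2@5:R b4@6:L b3@8:L b1@11:R]
Beat 5 (R): throw ball2 h=4 -> lands@9:R; in-air after throw: [b4@6:L b3@8:L b2@9:R b1@11:R]
Beat 6 (L): throw ball4 h=9 -> lands@15:R; in-air after throw: [b3@8:L b2@9:R b1@11:R b4@15:R]
Beat 7 (R): throw ball5 h=5 -> lands@12:L; in-air after throw: [b3@8:L b2@9:R b1@11:R b5@12:L b4@15:R]
Beat 8 (L): throw ball3 h=2 -> lands@10:L; in-air after throw: [b2@9:R b3@10:L b1@11:R b5@12:L b4@15:R]
Beat 9 (R): throw ball2 h=4 -> lands@13:R; in-air after throw: [b3@10:L b1@11:R b5@12:L b2@13:R b4@15:R]
Beat 10 (L): throw ball3 h=9 -> lands@19:R; in-air after throw: [b1@11:R b5@12:L b2@13:R b4@15:R b3@19:R]
Beat 11 (R): throw ball1 h=5 -> lands@16:L; in-air after throw: [b5@12:L b2@13:R b4@15:R b1@16:L b3@19:R]
Beat 12 (L): throw ball5 h=2 -> lands@14:L; in-air after throw: [b2@13:R b5@14:L b4@15:R b1@16:L b3@19:R]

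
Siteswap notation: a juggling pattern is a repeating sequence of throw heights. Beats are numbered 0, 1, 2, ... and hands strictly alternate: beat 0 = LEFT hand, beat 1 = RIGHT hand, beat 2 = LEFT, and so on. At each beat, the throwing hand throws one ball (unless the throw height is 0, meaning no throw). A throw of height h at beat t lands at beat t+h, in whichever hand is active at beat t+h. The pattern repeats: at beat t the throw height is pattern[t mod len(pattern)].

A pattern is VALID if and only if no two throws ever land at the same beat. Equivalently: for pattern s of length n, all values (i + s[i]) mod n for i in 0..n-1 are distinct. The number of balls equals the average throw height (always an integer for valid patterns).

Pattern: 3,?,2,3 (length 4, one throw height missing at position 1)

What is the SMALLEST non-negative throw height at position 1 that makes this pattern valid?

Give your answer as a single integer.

i=0: (0 + 3) mod 4 = 3
i=1: s[i]=? (unknown)
i=2: (2 + 2) mod 4 = 0
i=3: (3 + 3) mod 4 = 2
Known residues: [0, 2, 3]; need a permutation of 0..3, so missing residue r = 1
Need (1 + s) mod 4 = 1; smallest s = (1 - 1) mod 4 = 0

Answer: 0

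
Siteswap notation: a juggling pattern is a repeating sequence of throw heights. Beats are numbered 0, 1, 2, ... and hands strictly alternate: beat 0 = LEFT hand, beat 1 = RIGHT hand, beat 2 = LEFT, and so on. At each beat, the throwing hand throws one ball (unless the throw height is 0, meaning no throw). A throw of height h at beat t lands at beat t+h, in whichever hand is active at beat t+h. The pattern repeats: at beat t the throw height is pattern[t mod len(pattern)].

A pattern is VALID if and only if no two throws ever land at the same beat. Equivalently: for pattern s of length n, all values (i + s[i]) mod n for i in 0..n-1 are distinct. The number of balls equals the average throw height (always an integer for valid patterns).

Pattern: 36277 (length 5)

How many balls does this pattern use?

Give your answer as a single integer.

Pattern = [3, 6, 2, 7, 7], length n = 5
  position 0: throw height = 3, running sum = 3
  position 1: throw height = 6, running sum = 9
  position 2: throw height = 2, running sum = 11
  position 3: throw height = 7, running sum = 18
  position 4: throw height = 7, running sum = 25
Total sum = 25; balls = sum / n = 25 / 5 = 5

Answer: 5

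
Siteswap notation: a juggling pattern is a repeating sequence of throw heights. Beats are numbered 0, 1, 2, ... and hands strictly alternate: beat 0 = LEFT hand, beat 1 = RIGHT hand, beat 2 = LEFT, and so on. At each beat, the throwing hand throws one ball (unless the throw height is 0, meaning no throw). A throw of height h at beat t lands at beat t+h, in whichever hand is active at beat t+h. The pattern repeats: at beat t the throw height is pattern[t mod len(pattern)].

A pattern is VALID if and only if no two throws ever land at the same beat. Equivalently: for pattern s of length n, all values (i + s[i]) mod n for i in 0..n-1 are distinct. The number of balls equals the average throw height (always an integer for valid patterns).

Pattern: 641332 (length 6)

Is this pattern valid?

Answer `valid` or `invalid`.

i=0: (i + s[i]) mod n = (0 + 6) mod 6 = 0
i=1: (i + s[i]) mod n = (1 + 4) mod 6 = 5
i=2: (i + s[i]) mod n = (2 + 1) mod 6 = 3
i=3: (i + s[i]) mod n = (3 + 3) mod 6 = 0
i=4: (i + s[i]) mod n = (4 + 3) mod 6 = 1
i=5: (i + s[i]) mod n = (5 + 2) mod 6 = 1
Residues: [0, 5, 3, 0, 1, 1], distinct: False

Answer: invalid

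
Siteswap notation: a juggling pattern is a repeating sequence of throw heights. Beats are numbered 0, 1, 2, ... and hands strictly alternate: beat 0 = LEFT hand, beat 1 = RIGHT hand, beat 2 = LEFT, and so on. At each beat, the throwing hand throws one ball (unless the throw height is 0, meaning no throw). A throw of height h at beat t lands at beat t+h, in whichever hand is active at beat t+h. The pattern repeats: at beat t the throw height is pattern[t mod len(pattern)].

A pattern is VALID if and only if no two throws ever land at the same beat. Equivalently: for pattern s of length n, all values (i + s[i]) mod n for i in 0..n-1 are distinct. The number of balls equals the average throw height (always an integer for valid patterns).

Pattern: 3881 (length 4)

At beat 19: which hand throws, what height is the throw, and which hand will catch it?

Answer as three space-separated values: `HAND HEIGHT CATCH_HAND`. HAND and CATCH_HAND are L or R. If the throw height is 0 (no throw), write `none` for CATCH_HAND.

Beat 19: 19 mod 2 = 1, so hand = R
Throw height = pattern[19 mod 4] = pattern[3] = 1
Lands at beat 19+1=20, 20 mod 2 = 0, so catch hand = L

Answer: R 1 L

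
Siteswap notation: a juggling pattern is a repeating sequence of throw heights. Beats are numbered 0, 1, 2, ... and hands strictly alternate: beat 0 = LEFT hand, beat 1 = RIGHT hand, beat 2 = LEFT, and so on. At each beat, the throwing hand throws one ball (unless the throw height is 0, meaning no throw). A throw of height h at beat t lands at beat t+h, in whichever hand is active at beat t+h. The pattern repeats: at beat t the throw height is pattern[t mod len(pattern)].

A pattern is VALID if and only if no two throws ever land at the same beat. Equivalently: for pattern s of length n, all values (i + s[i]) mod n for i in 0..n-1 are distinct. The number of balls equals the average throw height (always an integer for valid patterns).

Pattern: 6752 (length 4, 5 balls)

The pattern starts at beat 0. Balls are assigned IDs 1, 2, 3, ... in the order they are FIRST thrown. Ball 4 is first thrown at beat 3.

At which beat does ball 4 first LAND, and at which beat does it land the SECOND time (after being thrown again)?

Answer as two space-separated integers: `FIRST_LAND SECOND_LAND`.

Answer: 5 12

Derivation:
Beat 0 (L): throw ball1 h=6 -> lands@6:L; in-air after throw: [b1@6:L]
Beat 1 (R): throw ball2 h=7 -> lands@8:L; in-air after throw: [b1@6:L b2@8:L]
Beat 2 (L): throw ball3 h=5 -> lands@7:R; in-air after throw: [b1@6:L b3@7:R b2@8:L]
Beat 3 (R): throw ball4 h=2 -> lands@5:R; in-air after throw: [b4@5:R b1@6:L b3@7:R b2@8:L]
Beat 4 (L): throw ball5 h=6 -> lands@10:L; in-air after throw: [b4@5:R b1@6:L b3@7:R b2@8:L b5@10:L]
Beat 5 (R): throw ball4 h=7 -> lands@12:L; in-air after throw: [b1@6:L b3@7:R b2@8:L b5@10:L b4@12:L]
Beat 6 (L): throw ball1 h=5 -> lands@11:R; in-air after throw: [b3@7:R b2@8:L b5@10:L b1@11:R b4@12:L]
Beat 7 (R): throw ball3 h=2 -> lands@9:R; in-air after throw: [b2@8:L b3@9:R b5@10:L b1@11:R b4@12:L]
Beat 8 (L): throw ball2 h=6 -> lands@14:L; in-air after throw: [b3@9:R b5@10:L b1@11:R b4@12:L b2@14:L]
Beat 9 (R): throw ball3 h=7 -> lands@16:L; in-air after throw: [b5@10:L b1@11:R b4@12:L b2@14:L b3@16:L]
Beat 10 (L): throw ball5 h=5 -> lands@15:R; in-air after throw: [b1@11:R b4@12:L b2@14:L b5@15:R b3@16:L]
Beat 11 (R): throw ball1 h=2 -> lands@13:R; in-air after throw: [b4@12:L b1@13:R b2@14:L b5@15:R b3@16:L]
Beat 12 (L): throw ball4 h=6 -> lands@18:L; in-air after throw: [b1@13:R b2@14:L b5@15:R b3@16:L b4@18:L]
Ball 4: thrown@3 h=2 -> first land @5; rethrown@5 h=7 -> second land @12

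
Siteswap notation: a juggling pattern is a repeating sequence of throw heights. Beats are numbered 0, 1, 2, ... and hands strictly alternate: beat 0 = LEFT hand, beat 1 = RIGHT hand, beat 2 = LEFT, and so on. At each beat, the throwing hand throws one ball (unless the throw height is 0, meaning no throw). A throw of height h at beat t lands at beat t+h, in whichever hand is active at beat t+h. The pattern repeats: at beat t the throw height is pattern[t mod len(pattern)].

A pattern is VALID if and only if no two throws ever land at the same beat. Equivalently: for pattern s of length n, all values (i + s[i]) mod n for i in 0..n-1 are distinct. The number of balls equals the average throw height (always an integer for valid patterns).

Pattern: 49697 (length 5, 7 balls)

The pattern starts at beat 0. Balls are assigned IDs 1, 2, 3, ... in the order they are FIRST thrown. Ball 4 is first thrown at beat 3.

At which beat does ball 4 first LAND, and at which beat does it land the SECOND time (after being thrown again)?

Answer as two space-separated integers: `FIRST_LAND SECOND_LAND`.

Beat 0 (L): throw ball1 h=4 -> lands@4:L; in-air after throw: [b1@4:L]
Beat 1 (R): throw ball2 h=9 -> lands@10:L; in-air after throw: [b1@4:L b2@10:L]
Beat 2 (L): throw ball3 h=6 -> lands@8:L; in-air after throw: [b1@4:L b3@8:L b2@10:L]
Beat 3 (R): throw ball4 h=9 -> lands@12:L; in-air after throw: [b1@4:L b3@8:L b2@10:L b4@12:L]
Beat 4 (L): throw ball1 h=7 -> lands@11:R; in-air after throw: [b3@8:L b2@10:L b1@11:R b4@12:L]
Beat 5 (R): throw ball5 h=4 -> lands@9:R; in-air after throw: [b3@8:L b5@9:R b2@10:L b1@11:R b4@12:L]
Beat 6 (L): throw ball6 h=9 -> lands@15:R; in-air after throw: [b3@8:L b5@9:R b2@10:L b1@11:R b4@12:L b6@15:R]
Beat 7 (R): throw ball7 h=6 -> lands@13:R; in-air after throw: [b3@8:L b5@9:R b2@10:L b1@11:R b4@12:L b7@13:R b6@15:R]
Beat 8 (L): throw ball3 h=9 -> lands@17:R; in-air after throw: [b5@9:R b2@10:L b1@11:R b4@12:L b7@13:R b6@15:R b3@17:R]
Beat 9 (R): throw ball5 h=7 -> lands@16:L; in-air after throw: [b2@10:L b1@11:R b4@12:L b7@13:R b6@15:R b5@16:L b3@17:R]
Beat 10 (L): throw ball2 h=4 -> lands@14:L; in-air after throw: [b1@11:R b4@12:L b7@13:R b2@14:L b6@15:R b5@16:L b3@17:R]
Beat 11 (R): throw ball1 h=9 -> lands@20:L; in-air after throw: [b4@12:L b7@13:R b2@14:L b6@15:R b5@16:L b3@17:R b1@20:L]
Beat 12 (L): throw ball4 h=6 -> lands@18:L; in-air after throw: [b7@13:R b2@14:L b6@15:R b5@16:L b3@17:R b4@18:L b1@20:L]
Beat 13 (R): throw ball7 h=9 -> lands@22:L; in-air after throw: [b2@14:L b6@15:R b5@16:L b3@17:R b4@18:L b1@20:L b7@22:L]
Beat 14 (L): throw ball2 h=7 -> lands@21:R; in-air after throw: [b6@15:R b5@16:L b3@17:R b4@18:L b1@20:L b2@21:R b7@22:L]
Ball 4: thrown@3 h=9 -> first land @12; rethrown@12 h=6 -> second land @18

Answer: 12 18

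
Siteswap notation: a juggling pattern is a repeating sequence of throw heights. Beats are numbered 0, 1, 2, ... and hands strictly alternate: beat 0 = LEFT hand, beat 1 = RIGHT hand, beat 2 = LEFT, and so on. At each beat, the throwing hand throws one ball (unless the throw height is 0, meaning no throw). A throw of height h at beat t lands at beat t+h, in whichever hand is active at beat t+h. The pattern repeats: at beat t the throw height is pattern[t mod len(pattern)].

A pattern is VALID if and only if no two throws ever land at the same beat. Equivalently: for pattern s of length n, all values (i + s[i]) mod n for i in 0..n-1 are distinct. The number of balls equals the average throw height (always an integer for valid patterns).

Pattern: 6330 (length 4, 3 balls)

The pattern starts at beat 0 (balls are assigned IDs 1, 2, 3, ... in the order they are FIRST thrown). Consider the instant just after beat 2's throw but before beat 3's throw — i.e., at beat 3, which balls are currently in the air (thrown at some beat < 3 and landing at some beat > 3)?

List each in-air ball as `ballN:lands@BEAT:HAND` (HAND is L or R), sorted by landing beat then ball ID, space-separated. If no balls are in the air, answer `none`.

Beat 0 (L): throw ball1 h=6 -> lands@6:L; in-air after throw: [b1@6:L]
Beat 1 (R): throw ball2 h=3 -> lands@4:L; in-air after throw: [b2@4:L b1@6:L]
Beat 2 (L): throw ball3 h=3 -> lands@5:R; in-air after throw: [b2@4:L b3@5:R b1@6:L]

Answer: ball2:lands@4:L ball3:lands@5:R ball1:lands@6:L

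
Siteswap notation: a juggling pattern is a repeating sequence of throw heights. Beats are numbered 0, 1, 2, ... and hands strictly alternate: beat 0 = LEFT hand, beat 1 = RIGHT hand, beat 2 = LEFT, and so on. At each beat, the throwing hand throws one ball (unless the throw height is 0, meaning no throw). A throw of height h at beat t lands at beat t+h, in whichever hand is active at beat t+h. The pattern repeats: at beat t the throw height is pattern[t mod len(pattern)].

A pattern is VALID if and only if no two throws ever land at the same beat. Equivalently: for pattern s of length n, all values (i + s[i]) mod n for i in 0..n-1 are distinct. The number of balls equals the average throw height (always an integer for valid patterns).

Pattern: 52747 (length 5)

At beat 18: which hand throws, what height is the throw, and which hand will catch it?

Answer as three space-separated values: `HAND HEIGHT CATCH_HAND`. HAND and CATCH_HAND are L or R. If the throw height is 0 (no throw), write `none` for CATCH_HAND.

Beat 18: 18 mod 2 = 0, so hand = L
Throw height = pattern[18 mod 5] = pattern[3] = 4
Lands at beat 18+4=22, 22 mod 2 = 0, so catch hand = L

Answer: L 4 L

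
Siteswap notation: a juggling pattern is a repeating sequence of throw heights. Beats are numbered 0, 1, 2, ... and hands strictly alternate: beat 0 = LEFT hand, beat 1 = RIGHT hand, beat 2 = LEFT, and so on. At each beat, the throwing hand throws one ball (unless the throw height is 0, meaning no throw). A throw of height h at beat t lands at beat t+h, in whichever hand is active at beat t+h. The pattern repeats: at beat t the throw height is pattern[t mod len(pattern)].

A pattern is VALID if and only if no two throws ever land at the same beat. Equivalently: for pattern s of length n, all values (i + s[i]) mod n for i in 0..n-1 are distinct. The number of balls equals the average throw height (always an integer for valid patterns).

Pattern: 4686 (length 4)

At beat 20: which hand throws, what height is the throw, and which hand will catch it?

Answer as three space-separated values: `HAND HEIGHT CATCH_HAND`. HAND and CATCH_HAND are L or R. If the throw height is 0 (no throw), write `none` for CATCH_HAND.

Beat 20: 20 mod 2 = 0, so hand = L
Throw height = pattern[20 mod 4] = pattern[0] = 4
Lands at beat 20+4=24, 24 mod 2 = 0, so catch hand = L

Answer: L 4 L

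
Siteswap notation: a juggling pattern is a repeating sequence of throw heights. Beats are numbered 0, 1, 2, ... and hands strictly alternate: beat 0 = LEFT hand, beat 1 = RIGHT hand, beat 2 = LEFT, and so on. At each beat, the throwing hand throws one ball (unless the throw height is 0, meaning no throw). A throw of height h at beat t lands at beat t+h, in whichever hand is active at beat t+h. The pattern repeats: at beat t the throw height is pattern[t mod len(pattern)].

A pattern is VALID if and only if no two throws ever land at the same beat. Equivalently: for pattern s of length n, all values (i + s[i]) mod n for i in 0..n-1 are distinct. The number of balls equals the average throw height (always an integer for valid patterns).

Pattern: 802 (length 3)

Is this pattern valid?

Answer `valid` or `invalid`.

i=0: (i + s[i]) mod n = (0 + 8) mod 3 = 2
i=1: (i + s[i]) mod n = (1 + 0) mod 3 = 1
i=2: (i + s[i]) mod n = (2 + 2) mod 3 = 1
Residues: [2, 1, 1], distinct: False

Answer: invalid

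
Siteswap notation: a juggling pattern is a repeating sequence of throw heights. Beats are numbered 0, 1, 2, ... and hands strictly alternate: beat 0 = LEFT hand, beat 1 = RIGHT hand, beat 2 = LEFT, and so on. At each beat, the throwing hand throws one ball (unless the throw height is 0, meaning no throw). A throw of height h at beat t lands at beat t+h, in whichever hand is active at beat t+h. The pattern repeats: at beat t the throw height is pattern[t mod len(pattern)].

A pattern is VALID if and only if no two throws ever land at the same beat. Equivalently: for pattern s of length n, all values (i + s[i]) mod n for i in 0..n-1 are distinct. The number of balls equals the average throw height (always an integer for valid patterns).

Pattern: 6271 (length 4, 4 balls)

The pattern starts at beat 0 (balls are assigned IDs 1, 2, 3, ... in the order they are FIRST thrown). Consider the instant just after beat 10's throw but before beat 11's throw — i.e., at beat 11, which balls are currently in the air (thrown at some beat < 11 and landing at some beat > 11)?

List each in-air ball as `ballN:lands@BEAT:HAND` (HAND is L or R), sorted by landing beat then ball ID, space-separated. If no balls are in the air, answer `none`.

Beat 0 (L): throw ball1 h=6 -> lands@6:L; in-air after throw: [b1@6:L]
Beat 1 (R): throw ball2 h=2 -> lands@3:R; in-air after throw: [b2@3:R b1@6:L]
Beat 2 (L): throw ball3 h=7 -> lands@9:R; in-air after throw: [b2@3:R b1@6:L b3@9:R]
Beat 3 (R): throw ball2 h=1 -> lands@4:L; in-air after throw: [b2@4:L b1@6:L b3@9:R]
Beat 4 (L): throw ball2 h=6 -> lands@10:L; in-air after throw: [b1@6:L b3@9:R b2@10:L]
Beat 5 (R): throw ball4 h=2 -> lands@7:R; in-air after throw: [b1@6:L b4@7:R b3@9:R b2@10:L]
Beat 6 (L): throw ball1 h=7 -> lands@13:R; in-air after throw: [b4@7:R b3@9:R b2@10:L b1@13:R]
Beat 7 (R): throw ball4 h=1 -> lands@8:L; in-air after throw: [b4@8:L b3@9:R b2@10:L b1@13:R]
Beat 8 (L): throw ball4 h=6 -> lands@14:L; in-air after throw: [b3@9:R b2@10:L b1@13:R b4@14:L]
Beat 9 (R): throw ball3 h=2 -> lands@11:R; in-air after throw: [b2@10:L b3@11:R b1@13:R b4@14:L]
Beat 10 (L): throw ball2 h=7 -> lands@17:R; in-air after throw: [b3@11:R b1@13:R b4@14:L b2@17:R]
Beat 11 (R): throw ball3 h=1 -> lands@12:L; in-air after throw: [b3@12:L b1@13:R b4@14:L b2@17:R]

Answer: ball1:lands@13:R ball4:lands@14:L ball2:lands@17:R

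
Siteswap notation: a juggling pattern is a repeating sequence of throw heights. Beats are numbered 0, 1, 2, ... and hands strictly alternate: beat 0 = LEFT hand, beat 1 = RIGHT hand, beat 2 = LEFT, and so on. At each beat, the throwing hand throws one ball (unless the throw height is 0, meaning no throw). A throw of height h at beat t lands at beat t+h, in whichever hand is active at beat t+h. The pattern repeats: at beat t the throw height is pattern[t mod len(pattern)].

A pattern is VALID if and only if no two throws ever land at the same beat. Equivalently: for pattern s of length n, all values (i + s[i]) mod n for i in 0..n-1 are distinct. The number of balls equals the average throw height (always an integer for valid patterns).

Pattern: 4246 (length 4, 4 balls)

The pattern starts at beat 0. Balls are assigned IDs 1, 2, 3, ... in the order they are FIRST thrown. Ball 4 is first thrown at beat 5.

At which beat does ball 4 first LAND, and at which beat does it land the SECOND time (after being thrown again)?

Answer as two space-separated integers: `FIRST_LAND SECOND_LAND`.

Beat 0 (L): throw ball1 h=4 -> lands@4:L; in-air after throw: [b1@4:L]
Beat 1 (R): throw ball2 h=2 -> lands@3:R; in-air after throw: [b2@3:R b1@4:L]
Beat 2 (L): throw ball3 h=4 -> lands@6:L; in-air after throw: [b2@3:R b1@4:L b3@6:L]
Beat 3 (R): throw ball2 h=6 -> lands@9:R; in-air after throw: [b1@4:L b3@6:L b2@9:R]
Beat 4 (L): throw ball1 h=4 -> lands@8:L; in-air after throw: [b3@6:L b1@8:L b2@9:R]
Beat 5 (R): throw ball4 h=2 -> lands@7:R; in-air after throw: [b3@6:L b4@7:R b1@8:L b2@9:R]
Beat 6 (L): throw ball3 h=4 -> lands@10:L; in-air after throw: [b4@7:R b1@8:L b2@9:R b3@10:L]
Beat 7 (R): throw ball4 h=6 -> lands@13:R; in-air after throw: [b1@8:L b2@9:R b3@10:L b4@13:R]
Beat 8 (L): throw ball1 h=4 -> lands@12:L; in-air after throw: [b2@9:R b3@10:L b1@12:L b4@13:R]
Beat 9 (R): throw ball2 h=2 -> lands@11:R; in-air after throw: [b3@10:L b2@11:R b1@12:L b4@13:R]
Beat 10 (L): throw ball3 h=4 -> lands@14:L; in-air after throw: [b2@11:R b1@12:L b4@13:R b3@14:L]
Beat 11 (R): throw ball2 h=6 -> lands@17:R; in-air after throw: [b1@12:L b4@13:R b3@14:L b2@17:R]
Beat 12 (L): throw ball1 h=4 -> lands@16:L; in-air after throw: [b4@13:R b3@14:L b1@16:L b2@17:R]
Beat 13 (R): throw ball4 h=2 -> lands@15:R; in-air after throw: [b3@14:L b4@15:R b1@16:L b2@17:R]
Ball 4: thrown@5 h=2 -> first land @7; rethrown@7 h=6 -> second land @13

Answer: 7 13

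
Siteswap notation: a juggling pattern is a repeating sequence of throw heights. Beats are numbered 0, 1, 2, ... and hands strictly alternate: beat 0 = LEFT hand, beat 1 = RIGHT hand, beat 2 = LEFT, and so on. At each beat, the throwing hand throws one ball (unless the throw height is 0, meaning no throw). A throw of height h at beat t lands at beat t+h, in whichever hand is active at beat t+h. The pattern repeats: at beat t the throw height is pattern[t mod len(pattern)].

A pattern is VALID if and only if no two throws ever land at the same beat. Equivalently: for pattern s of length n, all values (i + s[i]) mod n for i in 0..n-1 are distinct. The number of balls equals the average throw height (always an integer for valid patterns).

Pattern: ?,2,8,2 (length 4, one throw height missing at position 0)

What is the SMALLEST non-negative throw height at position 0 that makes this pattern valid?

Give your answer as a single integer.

Answer: 0

Derivation:
i=0: s[i]=? (unknown)
i=1: (1 + 2) mod 4 = 3
i=2: (2 + 8) mod 4 = 2
i=3: (3 + 2) mod 4 = 1
Known residues: [1, 2, 3]; need a permutation of 0..3, so missing residue r = 0
Need (0 + s) mod 4 = 0; smallest s = (0 - 0) mod 4 = 0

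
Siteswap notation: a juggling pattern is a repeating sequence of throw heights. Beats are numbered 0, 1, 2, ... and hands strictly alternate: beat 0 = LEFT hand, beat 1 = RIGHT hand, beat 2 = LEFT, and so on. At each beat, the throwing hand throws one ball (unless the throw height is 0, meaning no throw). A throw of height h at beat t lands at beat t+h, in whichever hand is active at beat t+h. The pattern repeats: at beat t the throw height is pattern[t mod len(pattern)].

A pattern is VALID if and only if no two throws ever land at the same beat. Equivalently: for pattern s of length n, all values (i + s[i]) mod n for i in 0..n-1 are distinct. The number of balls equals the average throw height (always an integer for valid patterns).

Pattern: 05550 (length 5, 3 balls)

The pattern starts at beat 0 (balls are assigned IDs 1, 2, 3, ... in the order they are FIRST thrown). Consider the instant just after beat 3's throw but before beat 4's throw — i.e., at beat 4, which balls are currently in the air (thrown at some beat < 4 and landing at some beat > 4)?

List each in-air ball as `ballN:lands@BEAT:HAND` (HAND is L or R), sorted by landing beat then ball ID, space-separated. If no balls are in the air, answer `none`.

Beat 1 (R): throw ball1 h=5 -> lands@6:L; in-air after throw: [b1@6:L]
Beat 2 (L): throw ball2 h=5 -> lands@7:R; in-air after throw: [b1@6:L b2@7:R]
Beat 3 (R): throw ball3 h=5 -> lands@8:L; in-air after throw: [b1@6:L b2@7:R b3@8:L]

Answer: ball1:lands@6:L ball2:lands@7:R ball3:lands@8:L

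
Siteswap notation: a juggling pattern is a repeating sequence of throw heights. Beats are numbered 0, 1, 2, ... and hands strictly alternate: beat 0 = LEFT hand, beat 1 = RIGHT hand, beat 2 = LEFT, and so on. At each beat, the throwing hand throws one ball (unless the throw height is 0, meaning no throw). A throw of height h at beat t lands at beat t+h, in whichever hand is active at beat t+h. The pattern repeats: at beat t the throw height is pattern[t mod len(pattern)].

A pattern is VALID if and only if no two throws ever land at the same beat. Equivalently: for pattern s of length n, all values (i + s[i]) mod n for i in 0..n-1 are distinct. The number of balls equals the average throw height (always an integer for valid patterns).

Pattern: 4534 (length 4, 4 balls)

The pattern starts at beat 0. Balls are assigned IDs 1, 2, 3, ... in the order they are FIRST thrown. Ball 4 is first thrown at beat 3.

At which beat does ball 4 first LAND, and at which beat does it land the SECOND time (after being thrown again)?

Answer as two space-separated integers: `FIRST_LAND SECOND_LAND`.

Answer: 7 11

Derivation:
Beat 0 (L): throw ball1 h=4 -> lands@4:L; in-air after throw: [b1@4:L]
Beat 1 (R): throw ball2 h=5 -> lands@6:L; in-air after throw: [b1@4:L b2@6:L]
Beat 2 (L): throw ball3 h=3 -> lands@5:R; in-air after throw: [b1@4:L b3@5:R b2@6:L]
Beat 3 (R): throw ball4 h=4 -> lands@7:R; in-air after throw: [b1@4:L b3@5:R b2@6:L b4@7:R]
Beat 4 (L): throw ball1 h=4 -> lands@8:L; in-air after throw: [b3@5:R b2@6:L b4@7:R b1@8:L]
Beat 5 (R): throw ball3 h=5 -> lands@10:L; in-air after throw: [b2@6:L b4@7:R b1@8:L b3@10:L]
Beat 6 (L): throw ball2 h=3 -> lands@9:R; in-air after throw: [b4@7:R b1@8:L b2@9:R b3@10:L]
Beat 7 (R): throw ball4 h=4 -> lands@11:R; in-air after throw: [b1@8:L b2@9:R b3@10:L b4@11:R]
Beat 8 (L): throw ball1 h=4 -> lands@12:L; in-air after throw: [b2@9:R b3@10:L b4@11:R b1@12:L]
Beat 9 (R): throw ball2 h=5 -> lands@14:L; in-air after throw: [b3@10:L b4@11:R b1@12:L b2@14:L]
Beat 10 (L): throw ball3 h=3 -> lands@13:R; in-air after throw: [b4@11:R b1@12:L b3@13:R b2@14:L]
Beat 11 (R): throw ball4 h=4 -> lands@15:R; in-air after throw: [b1@12:L b3@13:R b2@14:L b4@15:R]
Ball 4: thrown@3 h=4 -> first land @7; rethrown@7 h=4 -> second land @11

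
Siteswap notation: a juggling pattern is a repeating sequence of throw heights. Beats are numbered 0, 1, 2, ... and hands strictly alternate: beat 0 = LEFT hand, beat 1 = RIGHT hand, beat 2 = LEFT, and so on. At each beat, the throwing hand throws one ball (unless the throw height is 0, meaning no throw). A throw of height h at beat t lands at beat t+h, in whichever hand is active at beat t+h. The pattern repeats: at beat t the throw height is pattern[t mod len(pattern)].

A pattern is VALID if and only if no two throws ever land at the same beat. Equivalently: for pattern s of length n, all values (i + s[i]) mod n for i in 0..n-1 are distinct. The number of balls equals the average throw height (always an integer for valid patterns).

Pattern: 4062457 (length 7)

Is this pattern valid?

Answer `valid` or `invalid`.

Answer: invalid

Derivation:
i=0: (i + s[i]) mod n = (0 + 4) mod 7 = 4
i=1: (i + s[i]) mod n = (1 + 0) mod 7 = 1
i=2: (i + s[i]) mod n = (2 + 6) mod 7 = 1
i=3: (i + s[i]) mod n = (3 + 2) mod 7 = 5
i=4: (i + s[i]) mod n = (4 + 4) mod 7 = 1
i=5: (i + s[i]) mod n = (5 + 5) mod 7 = 3
i=6: (i + s[i]) mod n = (6 + 7) mod 7 = 6
Residues: [4, 1, 1, 5, 1, 3, 6], distinct: False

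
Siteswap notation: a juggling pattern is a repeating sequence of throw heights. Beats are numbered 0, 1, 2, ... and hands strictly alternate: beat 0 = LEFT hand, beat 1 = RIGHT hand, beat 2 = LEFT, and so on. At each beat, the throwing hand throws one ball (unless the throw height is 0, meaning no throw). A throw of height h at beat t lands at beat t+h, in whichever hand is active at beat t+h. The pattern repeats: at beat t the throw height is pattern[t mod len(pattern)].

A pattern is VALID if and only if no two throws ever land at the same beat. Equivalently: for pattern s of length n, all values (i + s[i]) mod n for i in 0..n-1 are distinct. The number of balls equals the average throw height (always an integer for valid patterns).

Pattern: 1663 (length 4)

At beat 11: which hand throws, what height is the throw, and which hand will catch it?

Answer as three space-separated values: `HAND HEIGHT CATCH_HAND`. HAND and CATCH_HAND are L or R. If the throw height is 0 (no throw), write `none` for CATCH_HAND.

Answer: R 3 L

Derivation:
Beat 11: 11 mod 2 = 1, so hand = R
Throw height = pattern[11 mod 4] = pattern[3] = 3
Lands at beat 11+3=14, 14 mod 2 = 0, so catch hand = L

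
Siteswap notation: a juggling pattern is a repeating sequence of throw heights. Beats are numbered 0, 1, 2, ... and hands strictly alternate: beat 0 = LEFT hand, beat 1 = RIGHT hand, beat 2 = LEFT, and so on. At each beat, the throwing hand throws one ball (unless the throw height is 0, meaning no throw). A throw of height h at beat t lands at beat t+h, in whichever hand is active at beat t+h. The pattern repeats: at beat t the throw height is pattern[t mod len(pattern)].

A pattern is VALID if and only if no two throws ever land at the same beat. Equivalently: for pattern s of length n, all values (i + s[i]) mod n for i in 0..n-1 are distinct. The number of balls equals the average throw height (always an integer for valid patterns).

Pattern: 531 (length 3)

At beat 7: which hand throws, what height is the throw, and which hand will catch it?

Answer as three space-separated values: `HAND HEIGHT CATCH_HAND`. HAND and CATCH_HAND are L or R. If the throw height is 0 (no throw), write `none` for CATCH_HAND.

Answer: R 3 L

Derivation:
Beat 7: 7 mod 2 = 1, so hand = R
Throw height = pattern[7 mod 3] = pattern[1] = 3
Lands at beat 7+3=10, 10 mod 2 = 0, so catch hand = L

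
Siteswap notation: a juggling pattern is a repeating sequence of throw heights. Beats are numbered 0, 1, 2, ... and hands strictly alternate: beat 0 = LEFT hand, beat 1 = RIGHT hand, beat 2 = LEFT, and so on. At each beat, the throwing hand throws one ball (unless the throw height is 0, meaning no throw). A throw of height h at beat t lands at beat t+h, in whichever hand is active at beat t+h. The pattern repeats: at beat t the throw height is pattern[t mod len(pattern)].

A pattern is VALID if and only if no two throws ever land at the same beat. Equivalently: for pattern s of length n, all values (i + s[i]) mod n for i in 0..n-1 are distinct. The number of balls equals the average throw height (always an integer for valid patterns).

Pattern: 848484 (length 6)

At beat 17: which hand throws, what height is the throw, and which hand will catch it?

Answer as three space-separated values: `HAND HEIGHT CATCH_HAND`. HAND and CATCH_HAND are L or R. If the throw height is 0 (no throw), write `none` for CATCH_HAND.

Answer: R 4 R

Derivation:
Beat 17: 17 mod 2 = 1, so hand = R
Throw height = pattern[17 mod 6] = pattern[5] = 4
Lands at beat 17+4=21, 21 mod 2 = 1, so catch hand = R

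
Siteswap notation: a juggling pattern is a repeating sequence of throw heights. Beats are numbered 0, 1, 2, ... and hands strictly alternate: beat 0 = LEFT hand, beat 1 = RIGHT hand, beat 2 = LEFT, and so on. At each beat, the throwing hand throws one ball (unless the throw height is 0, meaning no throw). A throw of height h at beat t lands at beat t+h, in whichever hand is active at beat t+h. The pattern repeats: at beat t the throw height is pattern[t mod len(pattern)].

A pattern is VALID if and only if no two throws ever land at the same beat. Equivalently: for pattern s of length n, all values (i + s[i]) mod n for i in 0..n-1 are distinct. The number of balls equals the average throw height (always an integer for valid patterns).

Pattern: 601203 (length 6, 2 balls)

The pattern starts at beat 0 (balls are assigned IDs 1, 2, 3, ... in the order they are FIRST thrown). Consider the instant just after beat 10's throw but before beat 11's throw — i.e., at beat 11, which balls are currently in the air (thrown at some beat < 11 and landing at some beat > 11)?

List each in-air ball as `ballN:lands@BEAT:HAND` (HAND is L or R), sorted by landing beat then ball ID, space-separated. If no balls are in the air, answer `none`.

Beat 0 (L): throw ball1 h=6 -> lands@6:L; in-air after throw: [b1@6:L]
Beat 2 (L): throw ball2 h=1 -> lands@3:R; in-air after throw: [b2@3:R b1@6:L]
Beat 3 (R): throw ball2 h=2 -> lands@5:R; in-air after throw: [b2@5:R b1@6:L]
Beat 5 (R): throw ball2 h=3 -> lands@8:L; in-air after throw: [b1@6:L b2@8:L]
Beat 6 (L): throw ball1 h=6 -> lands@12:L; in-air after throw: [b2@8:L b1@12:L]
Beat 8 (L): throw ball2 h=1 -> lands@9:R; in-air after throw: [b2@9:R b1@12:L]
Beat 9 (R): throw ball2 h=2 -> lands@11:R; in-air after throw: [b2@11:R b1@12:L]
Beat 11 (R): throw ball2 h=3 -> lands@14:L; in-air after throw: [b1@12:L b2@14:L]

Answer: ball1:lands@12:L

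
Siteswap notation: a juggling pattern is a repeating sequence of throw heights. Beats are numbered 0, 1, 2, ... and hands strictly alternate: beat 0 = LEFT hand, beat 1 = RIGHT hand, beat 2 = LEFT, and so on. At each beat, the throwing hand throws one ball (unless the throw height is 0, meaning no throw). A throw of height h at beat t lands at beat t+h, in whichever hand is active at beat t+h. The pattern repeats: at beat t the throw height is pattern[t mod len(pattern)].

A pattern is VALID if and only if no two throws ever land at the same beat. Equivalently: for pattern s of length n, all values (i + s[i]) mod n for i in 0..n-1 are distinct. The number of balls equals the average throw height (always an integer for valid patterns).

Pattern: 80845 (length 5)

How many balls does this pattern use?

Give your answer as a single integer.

Answer: 5

Derivation:
Pattern = [8, 0, 8, 4, 5], length n = 5
  position 0: throw height = 8, running sum = 8
  position 1: throw height = 0, running sum = 8
  position 2: throw height = 8, running sum = 16
  position 3: throw height = 4, running sum = 20
  position 4: throw height = 5, running sum = 25
Total sum = 25; balls = sum / n = 25 / 5 = 5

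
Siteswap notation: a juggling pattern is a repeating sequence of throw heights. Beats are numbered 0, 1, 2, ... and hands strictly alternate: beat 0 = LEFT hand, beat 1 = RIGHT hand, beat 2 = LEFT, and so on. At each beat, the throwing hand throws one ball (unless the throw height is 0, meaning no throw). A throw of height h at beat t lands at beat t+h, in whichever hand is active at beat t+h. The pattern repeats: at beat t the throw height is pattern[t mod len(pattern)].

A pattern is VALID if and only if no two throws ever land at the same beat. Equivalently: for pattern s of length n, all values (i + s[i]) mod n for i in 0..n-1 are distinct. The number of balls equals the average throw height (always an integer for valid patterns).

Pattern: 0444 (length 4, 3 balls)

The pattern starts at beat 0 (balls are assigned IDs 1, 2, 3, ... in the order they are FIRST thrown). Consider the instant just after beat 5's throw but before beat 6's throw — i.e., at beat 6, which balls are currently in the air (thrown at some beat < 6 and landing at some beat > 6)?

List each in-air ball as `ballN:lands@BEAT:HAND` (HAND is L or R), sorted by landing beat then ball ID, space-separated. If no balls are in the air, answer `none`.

Beat 1 (R): throw ball1 h=4 -> lands@5:R; in-air after throw: [b1@5:R]
Beat 2 (L): throw ball2 h=4 -> lands@6:L; in-air after throw: [b1@5:R b2@6:L]
Beat 3 (R): throw ball3 h=4 -> lands@7:R; in-air after throw: [b1@5:R b2@6:L b3@7:R]
Beat 5 (R): throw ball1 h=4 -> lands@9:R; in-air after throw: [b2@6:L b3@7:R b1@9:R]
Beat 6 (L): throw ball2 h=4 -> lands@10:L; in-air after throw: [b3@7:R b1@9:R b2@10:L]

Answer: ball3:lands@7:R ball1:lands@9:R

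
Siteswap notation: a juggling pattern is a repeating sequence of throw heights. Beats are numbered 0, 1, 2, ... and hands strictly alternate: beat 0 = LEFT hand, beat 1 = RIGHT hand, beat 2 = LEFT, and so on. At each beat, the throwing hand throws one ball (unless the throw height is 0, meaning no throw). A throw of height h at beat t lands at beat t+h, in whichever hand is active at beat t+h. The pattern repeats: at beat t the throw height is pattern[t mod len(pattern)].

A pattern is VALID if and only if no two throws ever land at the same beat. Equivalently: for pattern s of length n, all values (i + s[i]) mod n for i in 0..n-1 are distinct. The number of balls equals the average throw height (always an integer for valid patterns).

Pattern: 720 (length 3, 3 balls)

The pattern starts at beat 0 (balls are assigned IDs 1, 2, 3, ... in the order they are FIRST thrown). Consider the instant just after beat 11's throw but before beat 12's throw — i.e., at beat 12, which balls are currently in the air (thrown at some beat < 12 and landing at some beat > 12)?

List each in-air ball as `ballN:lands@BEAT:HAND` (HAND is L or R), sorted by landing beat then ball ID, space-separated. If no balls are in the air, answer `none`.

Answer: ball3:lands@13:R ball1:lands@16:L

Derivation:
Beat 0 (L): throw ball1 h=7 -> lands@7:R; in-air after throw: [b1@7:R]
Beat 1 (R): throw ball2 h=2 -> lands@3:R; in-air after throw: [b2@3:R b1@7:R]
Beat 3 (R): throw ball2 h=7 -> lands@10:L; in-air after throw: [b1@7:R b2@10:L]
Beat 4 (L): throw ball3 h=2 -> lands@6:L; in-air after throw: [b3@6:L b1@7:R b2@10:L]
Beat 6 (L): throw ball3 h=7 -> lands@13:R; in-air after throw: [b1@7:R b2@10:L b3@13:R]
Beat 7 (R): throw ball1 h=2 -> lands@9:R; in-air after throw: [b1@9:R b2@10:L b3@13:R]
Beat 9 (R): throw ball1 h=7 -> lands@16:L; in-air after throw: [b2@10:L b3@13:R b1@16:L]
Beat 10 (L): throw ball2 h=2 -> lands@12:L; in-air after throw: [b2@12:L b3@13:R b1@16:L]
Beat 12 (L): throw ball2 h=7 -> lands@19:R; in-air after throw: [b3@13:R b1@16:L b2@19:R]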